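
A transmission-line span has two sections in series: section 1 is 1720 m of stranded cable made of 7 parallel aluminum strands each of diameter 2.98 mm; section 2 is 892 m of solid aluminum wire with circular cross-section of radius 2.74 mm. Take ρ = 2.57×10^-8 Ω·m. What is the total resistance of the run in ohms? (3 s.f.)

1.88 Ω

Section 1: A_strand = π(1.4900e-03)² = 6.975e-06 m²; R₁ = ρL/(N·A_s) = (2.57×10^-8)(1720)/(7×6.975e-06) = 0.9054 Ω
Section 2: A = πr² = π(2.7400e-03 m)² = 2.359e-05 m²
R₂ = (2.57×10^-8)(892)/(2.359e-05) = 0.972 Ω
R = R₁ + R₂ = 1.88 Ω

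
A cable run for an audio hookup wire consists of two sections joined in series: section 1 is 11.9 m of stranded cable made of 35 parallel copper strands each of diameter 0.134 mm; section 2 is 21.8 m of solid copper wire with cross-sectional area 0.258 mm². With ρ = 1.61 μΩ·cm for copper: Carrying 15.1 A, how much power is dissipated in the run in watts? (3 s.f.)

ρ = 1.61 μΩ·cm = 1.61×10^-8 Ω·m
Section 1: A_strand = π(6.7000e-05)² = 1.410e-08 m²; R₁ = ρL/(N·A_s) = (1.61×10^-8)(11.9)/(35×1.410e-08) = 0.3882 Ω
Section 2: A = 0.258 mm² = 2.580e-07 m²
R₂ = (1.61×10^-8)(21.8)/(2.580e-07) = 1.36 Ω
R = R₁ + R₂ = 1.749 Ω
P = I²R = (15.1)² × 1.749 = 399 W

399 W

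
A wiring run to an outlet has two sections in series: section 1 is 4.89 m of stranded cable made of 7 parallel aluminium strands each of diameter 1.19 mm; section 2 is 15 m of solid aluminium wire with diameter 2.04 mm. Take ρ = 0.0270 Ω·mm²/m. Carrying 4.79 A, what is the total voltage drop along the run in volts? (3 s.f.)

0.675 V

ρ = 0.0270 Ω·mm²/m = 2.70×10^-8 Ω·m
Section 1: A_strand = π(5.9500e-04)² = 1.112e-06 m²; R₁ = ρL/(N·A_s) = (2.70×10^-8)(4.89)/(7×1.112e-06) = 0.01696 Ω
Section 2: A = π(d/2)² = π(1.0200e-03 m)² = 3.269e-06 m²
R₂ = (2.70×10^-8)(15)/(3.269e-06) = 0.1239 Ω
R = R₁ + R₂ = 0.1409 Ω
V = IR = 4.79 × 0.1409 = 0.675 V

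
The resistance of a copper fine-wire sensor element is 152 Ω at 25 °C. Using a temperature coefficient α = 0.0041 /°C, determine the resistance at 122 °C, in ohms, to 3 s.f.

212 Ω

ΔT = 122 − 25 = 97 °C
R = R₀(1 + αΔT) = 152 × (1 + 0.0041×97) = 152 × 1.398 = 212 Ω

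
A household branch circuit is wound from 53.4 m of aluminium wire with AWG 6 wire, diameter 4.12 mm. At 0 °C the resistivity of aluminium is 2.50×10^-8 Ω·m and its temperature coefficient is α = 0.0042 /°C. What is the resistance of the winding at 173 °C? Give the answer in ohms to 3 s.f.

0.173 Ω

A = π(4.12/2 mm)² = π(2.0600e-03 m)² = 1.333e-05 m²
R₍0°C₎ = ρL/A = (2.50×10^-8)(53.4)/(1.333e-05) = 0.1001 Ω
R = R₀(1 + αΔT) = 0.1001(1 + 0.0042×173) = 0.173 Ω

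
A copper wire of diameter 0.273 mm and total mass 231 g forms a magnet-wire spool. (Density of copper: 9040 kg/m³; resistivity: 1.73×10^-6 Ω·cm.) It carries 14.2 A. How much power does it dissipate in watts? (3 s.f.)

ρ = 1.73×10^-6 Ω·cm = 1.73×10^-8 Ω·m
A = π(d/2)² = π(1.3650e-04 m)² = 5.8535e-08 m²
L = m/(density·A) = 0.231/(9040×5.8535e-08) = 436.5 m
R = ρL/A = (1.73×10^-8)(436.5)/(5.8535e-08) = 129 Ω
P = I²R = (14.2)² × 129 = 26000 W

26000 W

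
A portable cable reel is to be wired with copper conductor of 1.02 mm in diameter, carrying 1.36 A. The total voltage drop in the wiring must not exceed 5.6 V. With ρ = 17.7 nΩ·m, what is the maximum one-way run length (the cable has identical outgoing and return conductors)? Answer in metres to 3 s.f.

ρ = 17.7 nΩ·m = 1.77×10^-8 Ω·m
A = π(d/2)² = π(5.1000e-04 m)² = 8.171e-07 m²
L_max = V_max·A/(2·ρI) = (5.6)(8.171e-07)/(2×1.77×10^-8×1.36) = 95.0 m

95.0 m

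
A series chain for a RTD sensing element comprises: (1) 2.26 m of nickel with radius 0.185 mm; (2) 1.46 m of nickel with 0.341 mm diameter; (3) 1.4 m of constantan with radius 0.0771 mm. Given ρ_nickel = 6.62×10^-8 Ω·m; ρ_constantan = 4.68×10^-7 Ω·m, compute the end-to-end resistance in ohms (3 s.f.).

Seg 1: A = πr² = π(1.8500e-04 m)² = 1.075e-07 m²
R_1 = (6.62×10^-8)(2.26)/(1.075e-07) = 1.391 Ω
Seg 2: A = π(d/2)² = π(1.7050e-04 m)² = 9.133e-08 m²
R_2 = (6.62×10^-8)(1.46)/(9.133e-08) = 1.058 Ω
Seg 3: A = πr² = π(7.7100e-05 m)² = 1.867e-08 m²
R_3 = (4.68×10^-7)(1.4)/(1.867e-08) = 35.08 Ω
R_total = R_1 + R_2 + R_3 = 37.5 Ω

37.5 Ω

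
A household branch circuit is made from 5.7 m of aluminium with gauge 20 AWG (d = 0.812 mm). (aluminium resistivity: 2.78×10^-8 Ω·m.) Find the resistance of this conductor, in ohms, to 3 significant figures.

0.306 Ω

A = π(0.812/2 mm)² = π(4.0600e-04 m)² = 5.178e-07 m²
R = ρL/A = (2.78×10^-8)(5.7 m)/(5.178e-07 m²) = 0.306 Ω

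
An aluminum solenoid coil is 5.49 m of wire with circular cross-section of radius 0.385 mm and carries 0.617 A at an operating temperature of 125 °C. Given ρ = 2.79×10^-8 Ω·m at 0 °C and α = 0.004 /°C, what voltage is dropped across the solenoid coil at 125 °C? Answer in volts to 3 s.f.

0.304 V

A = πr² = π(3.8500e-04 m)² = 4.657e-07 m²
R₍0₎ = ρL/A = (2.79×10^-8)(5.49)/(4.657e-07) = 0.3289 Ω
R₍125₎ = R₍0₎(1 + αΔT) = 0.3289 × (1 + 0.004×125) = 0.4934 Ω
V = IR = 0.617 × 0.4934 = 0.304 V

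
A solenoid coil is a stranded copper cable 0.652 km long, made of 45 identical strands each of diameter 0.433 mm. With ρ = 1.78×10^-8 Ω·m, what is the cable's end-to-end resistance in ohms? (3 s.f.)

A_strand = π(2.1650e-04 m)² = 1.473e-07 m²
R_strand = ρL/A = (1.78×10^-8)(652)/(1.473e-07) = 78.81 Ω
R_total = R_strand/N = 78.81/45 = 1.75 Ω

1.75 Ω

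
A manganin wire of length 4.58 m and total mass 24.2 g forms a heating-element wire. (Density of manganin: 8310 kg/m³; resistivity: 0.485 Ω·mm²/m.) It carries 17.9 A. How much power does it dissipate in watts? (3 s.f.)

ρ = 0.485 Ω·mm²/m = 4.85×10^-7 Ω·m
A = m/(density·L) = 0.0242/(8310×4.58) = 6.3584e-07 m²
R = ρL/A = (4.85×10^-7)(4.58)/(6.3584e-07) = 3.493 Ω
P = I²R = (17.9)² × 3.493 = 1120 W

1120 W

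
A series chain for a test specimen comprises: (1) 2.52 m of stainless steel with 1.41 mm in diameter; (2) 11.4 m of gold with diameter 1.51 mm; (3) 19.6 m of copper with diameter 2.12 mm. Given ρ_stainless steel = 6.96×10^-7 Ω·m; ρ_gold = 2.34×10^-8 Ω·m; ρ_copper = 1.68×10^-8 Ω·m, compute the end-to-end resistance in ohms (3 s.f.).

Seg 1: A = π(d/2)² = π(7.0500e-04 m)² = 1.561e-06 m²
R_1 = (6.96×10^-7)(2.52)/(1.561e-06) = 1.123 Ω
Seg 2: A = π(d/2)² = π(7.5500e-04 m)² = 1.791e-06 m²
R_2 = (2.34×10^-8)(11.4)/(1.791e-06) = 0.149 Ω
Seg 3: A = π(d/2)² = π(1.0600e-03 m)² = 3.530e-06 m²
R_3 = (1.68×10^-8)(19.6)/(3.530e-06) = 0.09328 Ω
R_total = R_1 + R_2 + R_3 = 1.37 Ω

1.37 Ω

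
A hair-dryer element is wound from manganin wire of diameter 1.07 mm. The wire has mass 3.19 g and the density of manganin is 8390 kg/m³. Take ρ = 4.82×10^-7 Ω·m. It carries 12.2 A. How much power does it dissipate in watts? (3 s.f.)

A = π(d/2)² = π(5.3500e-04 m)² = 8.9920e-07 m²
L = m/(density·A) = 0.00319/(8390×8.9920e-07) = 0.4228 m
R = ρL/A = (4.82×10^-7)(0.4228)/(8.9920e-07) = 0.2267 Ω
P = I²R = (12.2)² × 0.2267 = 33.7 W

33.7 W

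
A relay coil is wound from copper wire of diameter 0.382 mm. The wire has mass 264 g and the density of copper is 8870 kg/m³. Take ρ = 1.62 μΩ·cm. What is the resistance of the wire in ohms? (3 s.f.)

ρ = 1.62 μΩ·cm = 1.62×10^-8 Ω·m
A = π(d/2)² = π(1.9100e-04 m)² = 1.1461e-07 m²
L = m/(density·A) = 0.264/(8870×1.1461e-07) = 259.7 m
R = ρL/A = (1.62×10^-8)(259.7)/(1.1461e-07) = 36.7 Ω

36.7 Ω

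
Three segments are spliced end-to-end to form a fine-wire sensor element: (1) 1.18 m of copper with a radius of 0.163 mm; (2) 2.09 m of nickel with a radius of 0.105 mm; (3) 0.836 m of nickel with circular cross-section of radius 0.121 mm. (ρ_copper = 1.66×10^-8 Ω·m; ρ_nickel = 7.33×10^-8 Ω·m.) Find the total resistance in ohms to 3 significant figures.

5.99 Ω

Seg 1: A = πr² = π(1.6300e-04 m)² = 8.347e-08 m²
R_1 = (1.66×10^-8)(1.18)/(8.347e-08) = 0.2347 Ω
Seg 2: A = πr² = π(1.0500e-04 m)² = 3.464e-08 m²
R_2 = (7.33×10^-8)(2.09)/(3.464e-08) = 4.423 Ω
Seg 3: A = πr² = π(1.2100e-04 m)² = 4.600e-08 m²
R_3 = (7.33×10^-8)(0.836)/(4.600e-08) = 1.332 Ω
R_total = R_1 + R_2 + R_3 = 5.99 Ω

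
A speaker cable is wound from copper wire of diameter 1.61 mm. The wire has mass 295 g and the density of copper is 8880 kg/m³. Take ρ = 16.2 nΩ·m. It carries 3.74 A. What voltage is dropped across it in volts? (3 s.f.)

ρ = 16.2 nΩ·m = 1.62×10^-8 Ω·m
A = π(d/2)² = π(8.0500e-04 m)² = 2.0358e-06 m²
L = m/(density·A) = 0.295/(8880×2.0358e-06) = 16.32 m
R = ρL/A = (1.62×10^-8)(16.32)/(2.0358e-06) = 0.1298 Ω
V = IR = 3.74 × 0.1298 = 0.486 V

0.486 V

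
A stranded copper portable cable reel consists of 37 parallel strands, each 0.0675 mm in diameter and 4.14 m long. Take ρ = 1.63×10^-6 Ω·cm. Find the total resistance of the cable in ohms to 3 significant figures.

0.510 Ω

ρ = 1.63×10^-6 Ω·cm = 1.63×10^-8 Ω·m
A_strand = π(3.3750e-05 m)² = 3.578e-09 m²
R_strand = ρL/A = (1.63×10^-8)(4.14)/(3.578e-09) = 18.86 Ω
R_total = R_strand/N = 18.86/37 = 0.510 Ω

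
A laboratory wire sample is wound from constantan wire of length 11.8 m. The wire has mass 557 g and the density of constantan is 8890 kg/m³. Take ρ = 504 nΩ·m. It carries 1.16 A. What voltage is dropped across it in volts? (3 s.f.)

1.30 V

ρ = 504 nΩ·m = 5.04×10^-7 Ω·m
A = m/(density·L) = 0.557/(8890×11.8) = 5.3097e-06 m²
R = ρL/A = (5.04×10^-7)(11.8)/(5.3097e-06) = 1.12 Ω
V = IR = 1.16 × 1.12 = 1.30 V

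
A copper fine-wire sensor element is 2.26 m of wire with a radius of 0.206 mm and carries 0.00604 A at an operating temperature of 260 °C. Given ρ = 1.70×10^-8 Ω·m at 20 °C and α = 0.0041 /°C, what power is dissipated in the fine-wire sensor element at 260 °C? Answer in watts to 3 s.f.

A = πr² = π(2.0600e-04 m)² = 1.333e-07 m²
R₍20₎ = ρL/A = (1.70×10^-8)(2.26)/(1.333e-07) = 0.2882 Ω
R₍260₎ = R₍20₎(1 + αΔT) = 0.2882 × (1 + 0.0041×240) = 0.5718 Ω
P = I²R = (0.00604)² × 0.5718 = 2.09×10^-5 W

2.09×10^-5 W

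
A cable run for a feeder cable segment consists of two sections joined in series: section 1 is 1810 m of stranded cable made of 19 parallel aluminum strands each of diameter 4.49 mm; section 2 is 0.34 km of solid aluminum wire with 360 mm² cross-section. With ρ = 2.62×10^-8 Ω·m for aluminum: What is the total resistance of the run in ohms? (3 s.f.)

Section 1: A_strand = π(2.2450e-03)² = 1.583e-05 m²; R₁ = ρL/(N·A_s) = (2.62×10^-8)(1810)/(19×1.583e-05) = 0.1576 Ω
Section 2: A = 360 mm² = 3.600e-04 m²
R₂ = (2.62×10^-8)(340)/(3.600e-04) = 0.02474 Ω
R = R₁ + R₂ = 0.182 Ω

0.182 Ω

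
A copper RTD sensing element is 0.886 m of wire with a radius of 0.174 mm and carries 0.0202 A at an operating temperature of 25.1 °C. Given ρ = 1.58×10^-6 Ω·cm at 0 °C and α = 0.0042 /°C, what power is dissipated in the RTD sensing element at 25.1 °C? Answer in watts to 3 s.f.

6.64×10^-5 W

ρ = 1.58×10^-6 Ω·cm = 1.58×10^-8 Ω·m
A = πr² = π(1.7400e-04 m)² = 9.511e-08 m²
R₍0₎ = ρL/A = (1.58×10^-8)(0.886)/(9.511e-08) = 0.1472 Ω
R₍25.1₎ = R₍0₎(1 + αΔT) = 0.1472 × (1 + 0.0042×25.1) = 0.1627 Ω
P = I²R = (0.0202)² × 0.1627 = 6.64×10^-5 W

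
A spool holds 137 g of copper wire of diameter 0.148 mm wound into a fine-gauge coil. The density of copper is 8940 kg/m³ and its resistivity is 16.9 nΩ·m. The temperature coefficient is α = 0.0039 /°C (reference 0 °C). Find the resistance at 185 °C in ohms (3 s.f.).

ρ = 16.9 nΩ·m = 1.69×10^-8 Ω·m
A = π(d/2)² = π(7.4000e-05 m)² = 1.7203e-08 m²
L = m/(density·A) = 0.137/(8940×1.7203e-08) = 890.8 m
R = ρL/A = (1.69×10^-8)(890.8)/(1.7203e-08) = 875.1 Ω
R(185 °C) = 875.1 × (1 + 0.0039×185) = 1510 Ω

1510 Ω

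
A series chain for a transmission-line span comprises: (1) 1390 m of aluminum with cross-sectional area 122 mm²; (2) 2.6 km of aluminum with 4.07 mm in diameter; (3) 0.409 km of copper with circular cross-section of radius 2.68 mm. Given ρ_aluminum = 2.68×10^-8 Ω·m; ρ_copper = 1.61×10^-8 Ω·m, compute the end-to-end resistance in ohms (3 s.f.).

Seg 1: A = 122 mm² = 1.220e-04 m²
R_1 = (2.68×10^-8)(1390)/(1.220e-04) = 0.3053 Ω
Seg 2: A = π(d/2)² = π(2.0350e-03 m)² = 1.301e-05 m²
R_2 = (2.68×10^-8)(2600)/(1.301e-05) = 5.356 Ω
Seg 3: A = πr² = π(2.6800e-03 m)² = 2.256e-05 m²
R_3 = (1.61×10^-8)(409)/(2.256e-05) = 0.2918 Ω
R_total = R_1 + R_2 + R_3 = 5.95 Ω

5.95 Ω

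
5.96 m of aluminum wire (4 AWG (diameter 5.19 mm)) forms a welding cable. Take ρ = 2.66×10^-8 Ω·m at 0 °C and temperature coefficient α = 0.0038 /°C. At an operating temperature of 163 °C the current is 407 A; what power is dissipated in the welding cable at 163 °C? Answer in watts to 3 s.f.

2010 W

A = π(5.19/2 mm)² = π(2.5950e-03 m)² = 2.116e-05 m²
R₍0₎ = ρL/A = (2.66×10^-8)(5.96)/(2.116e-05) = 0.007494 Ω
R₍163₎ = R₍0₎(1 + αΔT) = 0.007494 × (1 + 0.0038×163) = 0.01214 Ω
P = I²R = (407)² × 0.01214 = 2010 W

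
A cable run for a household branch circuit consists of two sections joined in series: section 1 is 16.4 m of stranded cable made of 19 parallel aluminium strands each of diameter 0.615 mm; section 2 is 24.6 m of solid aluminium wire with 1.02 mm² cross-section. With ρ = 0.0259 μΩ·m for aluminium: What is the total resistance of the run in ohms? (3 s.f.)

ρ = 0.0259 μΩ·m = 2.59×10^-8 Ω·m
Section 1: A_strand = π(3.0750e-04)² = 2.971e-07 m²; R₁ = ρL/(N·A_s) = (2.59×10^-8)(16.4)/(19×2.971e-07) = 0.07526 Ω
Section 2: A = 1.02 mm² = 1.020e-06 m²
R₂ = (2.59×10^-8)(24.6)/(1.020e-06) = 0.6246 Ω
R = R₁ + R₂ = 0.700 Ω

0.700 Ω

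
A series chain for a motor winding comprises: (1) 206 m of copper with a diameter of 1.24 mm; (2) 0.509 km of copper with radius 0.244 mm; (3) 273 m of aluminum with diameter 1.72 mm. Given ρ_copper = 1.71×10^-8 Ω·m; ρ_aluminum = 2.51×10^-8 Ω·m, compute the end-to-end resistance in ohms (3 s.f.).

52.4 Ω

Seg 1: A = π(d/2)² = π(6.2000e-04 m)² = 1.208e-06 m²
R_1 = (1.71×10^-8)(206)/(1.208e-06) = 2.917 Ω
Seg 2: A = πr² = π(2.4400e-04 m)² = 1.870e-07 m²
R_2 = (1.71×10^-8)(509)/(1.870e-07) = 46.54 Ω
Seg 3: A = π(d/2)² = π(8.6000e-04 m)² = 2.324e-06 m²
R_3 = (2.51×10^-8)(273)/(2.324e-06) = 2.949 Ω
R_total = R_1 + R_2 + R_3 = 52.4 Ω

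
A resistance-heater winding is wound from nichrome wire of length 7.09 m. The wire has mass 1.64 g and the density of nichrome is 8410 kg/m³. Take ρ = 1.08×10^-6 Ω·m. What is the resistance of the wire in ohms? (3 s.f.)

278 Ω

A = m/(density·L) = 0.00164/(8410×7.09) = 2.7504e-08 m²
R = ρL/A = (1.08×10^-6)(7.09)/(2.7504e-08) = 278 Ω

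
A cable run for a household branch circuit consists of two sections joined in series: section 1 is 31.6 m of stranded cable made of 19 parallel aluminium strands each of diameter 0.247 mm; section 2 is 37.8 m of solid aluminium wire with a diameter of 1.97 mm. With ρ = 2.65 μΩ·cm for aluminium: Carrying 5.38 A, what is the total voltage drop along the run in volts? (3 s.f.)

ρ = 2.65 μΩ·cm = 2.65×10^-8 Ω·m
Section 1: A_strand = π(1.2350e-04)² = 4.792e-08 m²; R₁ = ρL/(N·A_s) = (2.65×10^-8)(31.6)/(19×4.792e-08) = 0.9198 Ω
Section 2: A = π(d/2)² = π(9.8500e-04 m)² = 3.048e-06 m²
R₂ = (2.65×10^-8)(37.8)/(3.048e-06) = 0.3286 Ω
R = R₁ + R₂ = 1.248 Ω
V = IR = 5.38 × 1.248 = 6.72 V

6.72 V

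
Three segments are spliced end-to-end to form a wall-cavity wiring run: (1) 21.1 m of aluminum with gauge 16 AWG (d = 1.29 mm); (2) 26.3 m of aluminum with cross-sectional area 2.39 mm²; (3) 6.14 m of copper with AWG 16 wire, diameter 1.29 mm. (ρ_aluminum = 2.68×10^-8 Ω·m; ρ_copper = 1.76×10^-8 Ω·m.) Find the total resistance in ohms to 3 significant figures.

Seg 1: A = π(1.29/2 mm)² = π(6.4500e-04 m)² = 1.307e-06 m²
R_1 = (2.68×10^-8)(21.1)/(1.307e-06) = 0.4327 Ω
Seg 2: A = 2.39 mm² = 2.390e-06 m²
R_2 = (2.68×10^-8)(26.3)/(2.390e-06) = 0.2949 Ω
Seg 3: A = π(1.29/2 mm)² = π(6.4500e-04 m)² = 1.307e-06 m²
R_3 = (1.76×10^-8)(6.14)/(1.307e-06) = 0.08268 Ω
R_total = R_1 + R_2 + R_3 = 0.810 Ω

0.810 Ω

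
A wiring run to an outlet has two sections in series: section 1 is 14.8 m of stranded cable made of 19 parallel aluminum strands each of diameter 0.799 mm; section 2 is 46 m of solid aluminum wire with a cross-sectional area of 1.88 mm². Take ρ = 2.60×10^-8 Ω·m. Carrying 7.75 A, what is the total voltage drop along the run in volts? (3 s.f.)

5.24 V

Section 1: A_strand = π(3.9950e-04)² = 5.014e-07 m²; R₁ = ρL/(N·A_s) = (2.60×10^-8)(14.8)/(19×5.014e-07) = 0.04039 Ω
Section 2: A = 1.88 mm² = 1.880e-06 m²
R₂ = (2.60×10^-8)(46)/(1.880e-06) = 0.6362 Ω
R = R₁ + R₂ = 0.6766 Ω
V = IR = 7.75 × 0.6766 = 5.24 V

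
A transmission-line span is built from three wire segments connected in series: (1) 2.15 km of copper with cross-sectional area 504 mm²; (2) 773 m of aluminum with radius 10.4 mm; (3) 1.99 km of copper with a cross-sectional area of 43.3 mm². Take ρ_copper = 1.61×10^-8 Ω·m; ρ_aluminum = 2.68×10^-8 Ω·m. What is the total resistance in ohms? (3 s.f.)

0.870 Ω

Seg 1: A = 504 mm² = 5.040e-04 m²
R_1 = (1.61×10^-8)(2150)/(5.040e-04) = 0.06868 Ω
Seg 2: A = πr² = π(1.0400e-02 m)² = 3.398e-04 m²
R_2 = (2.68×10^-8)(773)/(3.398e-04) = 0.06097 Ω
Seg 3: A = 43.3 mm² = 4.330e-05 m²
R_3 = (1.61×10^-8)(1990)/(4.330e-05) = 0.7399 Ω
R_total = R_1 + R_2 + R_3 = 0.870 Ω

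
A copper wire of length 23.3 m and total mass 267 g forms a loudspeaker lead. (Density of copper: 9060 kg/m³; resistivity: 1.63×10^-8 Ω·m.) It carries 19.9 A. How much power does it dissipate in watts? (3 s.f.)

119 W

A = m/(density·L) = 0.267/(9060×23.3) = 1.2648e-06 m²
R = ρL/A = (1.63×10^-8)(23.3)/(1.2648e-06) = 0.3003 Ω
P = I²R = (19.9)² × 0.3003 = 119 W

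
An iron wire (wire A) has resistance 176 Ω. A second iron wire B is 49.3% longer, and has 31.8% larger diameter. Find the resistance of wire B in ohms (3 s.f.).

R ∝ L/d², so R_B/R_A = (1 + 49.3/100) × (1 + 31.8/100)⁻²
= 1.493 × 0.5757 = 0.8595
R_B = 0.8595 × 176 = 151 Ω

151 Ω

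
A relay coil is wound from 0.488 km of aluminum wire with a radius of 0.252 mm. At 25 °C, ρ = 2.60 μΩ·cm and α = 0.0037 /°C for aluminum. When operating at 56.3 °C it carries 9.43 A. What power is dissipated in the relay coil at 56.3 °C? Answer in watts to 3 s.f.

ρ = 2.60 μΩ·cm = 2.60×10^-8 Ω·m
A = πr² = π(2.5200e-04 m)² = 1.995e-07 m²
R₍25₎ = ρL/A = (2.60×10^-8)(488)/(1.995e-07) = 63.6 Ω
R₍56.3₎ = R₍25₎(1 + αΔT) = 63.6 × (1 + 0.0037×31.3) = 70.96 Ω
P = I²R = (9.43)² × 70.96 = 6310 W

6310 W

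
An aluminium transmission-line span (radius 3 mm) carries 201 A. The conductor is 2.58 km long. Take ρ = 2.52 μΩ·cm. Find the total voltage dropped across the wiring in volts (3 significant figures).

462 V

ρ = 2.52 μΩ·cm = 2.52×10^-8 Ω·m
A = πr² = π(3.0000e-03 m)² = 2.827e-05 m²
R = ρL/A = (2.52×10^-8)(2580)/(2.827e-05) = 2.299 Ω
V = IR = 201 × 2.299 = 462 V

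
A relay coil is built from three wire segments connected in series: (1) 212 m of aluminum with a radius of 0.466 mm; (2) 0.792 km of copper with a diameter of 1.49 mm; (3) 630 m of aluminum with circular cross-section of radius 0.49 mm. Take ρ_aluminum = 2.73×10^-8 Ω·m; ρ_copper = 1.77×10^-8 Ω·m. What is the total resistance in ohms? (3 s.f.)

Seg 1: A = πr² = π(4.6600e-04 m)² = 6.822e-07 m²
R_1 = (2.73×10^-8)(212)/(6.822e-07) = 8.484 Ω
Seg 2: A = π(d/2)² = π(7.4500e-04 m)² = 1.744e-06 m²
R_2 = (1.77×10^-8)(792)/(1.744e-06) = 8.04 Ω
Seg 3: A = πr² = π(4.9000e-04 m)² = 7.543e-07 m²
R_3 = (2.73×10^-8)(630)/(7.543e-07) = 22.8 Ω
R_total = R_1 + R_2 + R_3 = 39.3 Ω

39.3 Ω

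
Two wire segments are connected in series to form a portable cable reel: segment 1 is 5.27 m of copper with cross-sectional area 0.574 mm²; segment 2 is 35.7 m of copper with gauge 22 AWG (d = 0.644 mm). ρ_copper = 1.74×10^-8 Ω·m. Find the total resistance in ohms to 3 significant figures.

Segment 1: A = 0.574 mm² = 5.740e-07 m²
R₁ = ρL/A = (1.74×10^-8)(5.27)/(5.740e-07) = 0.1598 Ω
Segment 2: A = π(0.644/2 mm)² = π(3.2200e-04 m)² = 3.257e-07 m²
R₂ = (1.74×10^-8)(35.7)/(3.257e-07) = 1.907 Ω
R = R₁ + R₂ = 2.07 Ω

2.07 Ω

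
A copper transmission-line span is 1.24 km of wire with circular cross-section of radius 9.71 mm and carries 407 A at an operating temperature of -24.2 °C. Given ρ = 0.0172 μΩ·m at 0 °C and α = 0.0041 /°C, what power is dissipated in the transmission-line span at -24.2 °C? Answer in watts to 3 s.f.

10700 W

ρ = 0.0172 μΩ·m = 1.72×10^-8 Ω·m
A = πr² = π(9.7100e-03 m)² = 2.962e-04 m²
R₍0₎ = ρL/A = (1.72×10^-8)(1240)/(2.962e-04) = 0.072 Ω
R₍-24.2₎ = R₍0₎(1 + αΔT) = 0.072 × (1 + 0.0041×-24.2) = 0.06486 Ω
P = I²R = (407)² × 0.06486 = 10700 W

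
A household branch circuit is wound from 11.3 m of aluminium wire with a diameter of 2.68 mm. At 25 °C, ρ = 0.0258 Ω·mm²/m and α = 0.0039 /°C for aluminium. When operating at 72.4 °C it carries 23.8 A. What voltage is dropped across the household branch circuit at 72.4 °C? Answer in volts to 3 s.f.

ρ = 0.0258 Ω·mm²/m = 2.58×10^-8 Ω·m
A = π(d/2)² = π(1.3400e-03 m)² = 5.641e-06 m²
R₍25₎ = ρL/A = (2.58×10^-8)(11.3)/(5.641e-06) = 0.05168 Ω
R₍72.4₎ = R₍25₎(1 + αΔT) = 0.05168 × (1 + 0.0039×47.4) = 0.06124 Ω
V = IR = 23.8 × 0.06124 = 1.46 V

1.46 V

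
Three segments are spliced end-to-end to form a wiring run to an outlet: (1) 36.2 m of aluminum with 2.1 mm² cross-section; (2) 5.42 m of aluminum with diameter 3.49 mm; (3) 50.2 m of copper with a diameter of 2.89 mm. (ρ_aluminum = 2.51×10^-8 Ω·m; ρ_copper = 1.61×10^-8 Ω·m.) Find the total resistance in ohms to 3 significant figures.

0.570 Ω

Seg 1: A = 2.1 mm² = 2.100e-06 m²
R_1 = (2.51×10^-8)(36.2)/(2.100e-06) = 0.4327 Ω
Seg 2: A = π(d/2)² = π(1.7450e-03 m)² = 9.566e-06 m²
R_2 = (2.51×10^-8)(5.42)/(9.566e-06) = 0.01422 Ω
Seg 3: A = π(d/2)² = π(1.4450e-03 m)² = 6.560e-06 m²
R_3 = (1.61×10^-8)(50.2)/(6.560e-06) = 0.1232 Ω
R_total = R_1 + R_2 + R_3 = 0.570 Ω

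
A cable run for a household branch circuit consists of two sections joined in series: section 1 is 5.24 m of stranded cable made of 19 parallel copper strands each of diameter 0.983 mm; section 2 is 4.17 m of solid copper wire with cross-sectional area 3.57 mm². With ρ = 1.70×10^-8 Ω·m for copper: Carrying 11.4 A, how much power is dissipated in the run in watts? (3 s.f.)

3.38 W

Section 1: A_strand = π(4.9150e-04)² = 7.589e-07 m²; R₁ = ρL/(N·A_s) = (1.70×10^-8)(5.24)/(19×7.589e-07) = 0.006178 Ω
Section 2: A = 3.57 mm² = 3.570e-06 m²
R₂ = (1.70×10^-8)(4.17)/(3.570e-06) = 0.01986 Ω
R = R₁ + R₂ = 0.02603 Ω
P = I²R = (11.4)² × 0.02603 = 3.38 W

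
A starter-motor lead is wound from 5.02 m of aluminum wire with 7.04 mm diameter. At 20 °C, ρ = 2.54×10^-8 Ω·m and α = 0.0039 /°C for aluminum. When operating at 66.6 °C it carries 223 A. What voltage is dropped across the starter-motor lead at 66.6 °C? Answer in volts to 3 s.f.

0.863 V

A = π(d/2)² = π(3.5200e-03 m)² = 3.893e-05 m²
R₍20₎ = ρL/A = (2.54×10^-8)(5.02)/(3.893e-05) = 0.003276 Ω
R₍66.6₎ = R₍20₎(1 + αΔT) = 0.003276 × (1 + 0.0039×46.6) = 0.003871 Ω
V = IR = 223 × 0.003871 = 0.863 V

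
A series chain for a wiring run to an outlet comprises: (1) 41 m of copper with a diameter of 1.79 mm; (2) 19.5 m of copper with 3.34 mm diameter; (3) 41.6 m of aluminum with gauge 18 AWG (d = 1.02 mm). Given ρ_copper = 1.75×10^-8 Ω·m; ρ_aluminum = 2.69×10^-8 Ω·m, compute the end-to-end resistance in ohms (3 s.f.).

1.69 Ω

Seg 1: A = π(d/2)² = π(8.9500e-04 m)² = 2.516e-06 m²
R_1 = (1.75×10^-8)(41)/(2.516e-06) = 0.2851 Ω
Seg 2: A = π(d/2)² = π(1.6700e-03 m)² = 8.762e-06 m²
R_2 = (1.75×10^-8)(19.5)/(8.762e-06) = 0.03895 Ω
Seg 3: A = π(1.02/2 mm)² = π(5.1000e-04 m)² = 8.171e-07 m²
R_3 = (2.69×10^-8)(41.6)/(8.171e-07) = 1.369 Ω
R_total = R_1 + R_2 + R_3 = 1.69 Ω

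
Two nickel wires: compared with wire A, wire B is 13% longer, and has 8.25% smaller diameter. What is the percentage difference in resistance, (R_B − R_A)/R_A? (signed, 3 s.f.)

R ∝ L/d², so R_B/R_A = (1 + 13/100) × (1 − 8.25/100)⁻²
= 1.13 × 1.188 = 1.342
(R_B − R_A)/R_A = 1.342 − 1 = 34.2%

34.2%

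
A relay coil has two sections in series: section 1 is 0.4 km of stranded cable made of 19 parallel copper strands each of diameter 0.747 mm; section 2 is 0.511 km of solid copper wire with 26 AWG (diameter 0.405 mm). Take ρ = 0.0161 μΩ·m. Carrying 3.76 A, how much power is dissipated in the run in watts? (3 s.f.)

914 W

ρ = 0.0161 μΩ·m = 1.61×10^-8 Ω·m
Section 1: A_strand = π(3.7350e-04)² = 4.383e-07 m²; R₁ = ρL/(N·A_s) = (1.61×10^-8)(400)/(19×4.383e-07) = 0.7734 Ω
Section 2: A = π(0.405/2 mm)² = π(2.0250e-04 m)² = 1.288e-07 m²
R₂ = (1.61×10^-8)(511)/(1.288e-07) = 63.86 Ω
R = R₁ + R₂ = 64.64 Ω
P = I²R = (3.76)² × 64.64 = 914 W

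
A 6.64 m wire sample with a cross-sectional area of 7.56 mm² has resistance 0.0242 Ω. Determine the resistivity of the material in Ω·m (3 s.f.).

A = 7.56 mm² = 7.560e-06 m²
ρ = RA/L = (0.0242)(7.560e-06)/(6.64) = 2.76×10^-8 Ω·m

2.76×10^-8 Ω·m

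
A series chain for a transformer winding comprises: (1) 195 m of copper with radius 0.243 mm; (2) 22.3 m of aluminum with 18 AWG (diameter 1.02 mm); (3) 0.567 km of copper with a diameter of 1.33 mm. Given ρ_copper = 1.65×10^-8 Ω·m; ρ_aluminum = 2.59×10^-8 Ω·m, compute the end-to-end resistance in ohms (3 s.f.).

Seg 1: A = πr² = π(2.4300e-04 m)² = 1.855e-07 m²
R_1 = (1.65×10^-8)(195)/(1.855e-07) = 17.34 Ω
Seg 2: A = π(1.02/2 mm)² = π(5.1000e-04 m)² = 8.171e-07 m²
R_2 = (2.59×10^-8)(22.3)/(8.171e-07) = 0.7068 Ω
Seg 3: A = π(d/2)² = π(6.6500e-04 m)² = 1.389e-06 m²
R_3 = (1.65×10^-8)(567)/(1.389e-06) = 6.734 Ω
R_total = R_1 + R_2 + R_3 = 24.8 Ω

24.8 Ω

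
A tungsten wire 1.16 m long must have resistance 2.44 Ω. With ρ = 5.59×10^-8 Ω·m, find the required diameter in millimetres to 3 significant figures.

0.184 mm

A = ρL/R = (5.59×10^-8)(1.16)/(2.44) = 2.658e-08 m²
d = 2√(A/π) = 1.839e-04 m = 0.184 mm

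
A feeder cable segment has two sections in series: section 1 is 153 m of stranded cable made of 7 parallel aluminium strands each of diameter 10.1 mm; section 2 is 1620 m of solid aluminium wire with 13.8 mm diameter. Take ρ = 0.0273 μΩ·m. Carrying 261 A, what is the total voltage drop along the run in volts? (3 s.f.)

79.1 V

ρ = 0.0273 μΩ·m = 2.73×10^-8 Ω·m
Section 1: A_strand = π(5.0500e-03)² = 8.012e-05 m²; R₁ = ρL/(N·A_s) = (2.73×10^-8)(153)/(7×8.012e-05) = 0.007448 Ω
Section 2: A = π(d/2)² = π(6.9000e-03 m)² = 1.496e-04 m²
R₂ = (2.73×10^-8)(1620)/(1.496e-04) = 0.2957 Ω
R = R₁ + R₂ = 0.3031 Ω
V = IR = 261 × 0.3031 = 79.1 V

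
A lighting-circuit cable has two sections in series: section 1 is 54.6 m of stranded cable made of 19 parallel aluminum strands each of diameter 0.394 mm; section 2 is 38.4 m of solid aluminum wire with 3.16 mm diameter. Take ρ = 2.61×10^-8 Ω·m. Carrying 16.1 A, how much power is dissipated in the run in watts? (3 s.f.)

Section 1: A_strand = π(1.9700e-04)² = 1.219e-07 m²; R₁ = ρL/(N·A_s) = (2.61×10^-8)(54.6)/(19×1.219e-07) = 0.6152 Ω
Section 2: A = π(d/2)² = π(1.5800e-03 m)² = 7.843e-06 m²
R₂ = (2.61×10^-8)(38.4)/(7.843e-06) = 0.1278 Ω
R = R₁ + R₂ = 0.743 Ω
P = I²R = (16.1)² × 0.743 = 193 W

193 W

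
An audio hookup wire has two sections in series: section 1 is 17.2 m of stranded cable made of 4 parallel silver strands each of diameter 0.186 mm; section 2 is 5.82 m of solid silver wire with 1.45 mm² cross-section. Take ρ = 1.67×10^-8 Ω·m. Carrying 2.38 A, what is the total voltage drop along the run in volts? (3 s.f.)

Section 1: A_strand = π(9.3000e-05)² = 2.717e-08 m²; R₁ = ρL/(N·A_s) = (1.67×10^-8)(17.2)/(4×2.717e-08) = 2.643 Ω
Section 2: A = 1.45 mm² = 1.450e-06 m²
R₂ = (1.67×10^-8)(5.82)/(1.450e-06) = 0.06703 Ω
R = R₁ + R₂ = 2.71 Ω
V = IR = 2.38 × 2.71 = 6.45 V

6.45 V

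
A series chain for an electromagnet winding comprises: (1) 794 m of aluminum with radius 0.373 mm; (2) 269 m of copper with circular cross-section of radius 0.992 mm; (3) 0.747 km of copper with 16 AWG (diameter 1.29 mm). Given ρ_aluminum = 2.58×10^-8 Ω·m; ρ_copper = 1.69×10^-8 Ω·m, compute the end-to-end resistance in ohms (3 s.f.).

Seg 1: A = πr² = π(3.7300e-04 m)² = 4.371e-07 m²
R_1 = (2.58×10^-8)(794)/(4.371e-07) = 46.87 Ω
Seg 2: A = πr² = π(9.9200e-04 m)² = 3.092e-06 m²
R_2 = (1.69×10^-8)(269)/(3.092e-06) = 1.471 Ω
Seg 3: A = π(1.29/2 mm)² = π(6.4500e-04 m)² = 1.307e-06 m²
R_3 = (1.69×10^-8)(747)/(1.307e-06) = 9.659 Ω
R_total = R_1 + R_2 + R_3 = 58.0 Ω

58.0 Ω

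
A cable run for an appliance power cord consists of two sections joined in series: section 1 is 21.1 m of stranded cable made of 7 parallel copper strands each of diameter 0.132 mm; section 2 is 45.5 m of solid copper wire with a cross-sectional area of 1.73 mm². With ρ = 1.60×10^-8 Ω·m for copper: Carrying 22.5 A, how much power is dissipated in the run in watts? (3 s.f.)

2000 W

Section 1: A_strand = π(6.6000e-05)² = 1.368e-08 m²; R₁ = ρL/(N·A_s) = (1.60×10^-8)(21.1)/(7×1.368e-08) = 3.524 Ω
Section 2: A = 1.73 mm² = 1.730e-06 m²
R₂ = (1.60×10^-8)(45.5)/(1.730e-06) = 0.4208 Ω
R = R₁ + R₂ = 3.945 Ω
P = I²R = (22.5)² × 3.945 = 2000 W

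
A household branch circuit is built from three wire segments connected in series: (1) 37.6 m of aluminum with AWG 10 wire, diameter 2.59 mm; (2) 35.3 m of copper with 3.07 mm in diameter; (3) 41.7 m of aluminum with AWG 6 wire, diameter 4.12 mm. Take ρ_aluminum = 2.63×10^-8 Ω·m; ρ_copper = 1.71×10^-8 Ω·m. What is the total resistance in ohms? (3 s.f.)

Seg 1: A = π(2.59/2 mm)² = π(1.2950e-03 m)² = 5.269e-06 m²
R_1 = (2.63×10^-8)(37.6)/(5.269e-06) = 0.1877 Ω
Seg 2: A = π(d/2)² = π(1.5350e-03 m)² = 7.402e-06 m²
R_2 = (1.71×10^-8)(35.3)/(7.402e-06) = 0.08155 Ω
Seg 3: A = π(4.12/2 mm)² = π(2.0600e-03 m)² = 1.333e-05 m²
R_3 = (2.63×10^-8)(41.7)/(1.333e-05) = 0.08226 Ω
R_total = R_1 + R_2 + R_3 = 0.352 Ω

0.352 Ω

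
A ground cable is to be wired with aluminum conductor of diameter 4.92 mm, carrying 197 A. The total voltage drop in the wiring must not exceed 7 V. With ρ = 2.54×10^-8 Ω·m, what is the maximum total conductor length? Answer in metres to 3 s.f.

26.6 m

A = π(d/2)² = π(2.4600e-03 m)² = 1.901e-05 m²
L_max = V_max·A/(1·ρI) = (7)(1.901e-05)/(2.54×10^-8×197) = 26.6 m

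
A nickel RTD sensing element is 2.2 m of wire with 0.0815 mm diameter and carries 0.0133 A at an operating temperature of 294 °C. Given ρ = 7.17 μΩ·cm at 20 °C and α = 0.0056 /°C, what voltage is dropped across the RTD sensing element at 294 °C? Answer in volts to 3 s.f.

ρ = 7.17 μΩ·cm = 7.17×10^-8 Ω·m
A = π(d/2)² = π(4.0750e-05 m)² = 5.217e-09 m²
R₍20₎ = ρL/A = (7.17×10^-8)(2.2)/(5.217e-09) = 30.24 Ω
R₍294₎ = R₍20₎(1 + αΔT) = 30.24 × (1 + 0.0056×274) = 76.63 Ω
V = IR = 0.0133 × 76.63 = 1.02 V

1.02 V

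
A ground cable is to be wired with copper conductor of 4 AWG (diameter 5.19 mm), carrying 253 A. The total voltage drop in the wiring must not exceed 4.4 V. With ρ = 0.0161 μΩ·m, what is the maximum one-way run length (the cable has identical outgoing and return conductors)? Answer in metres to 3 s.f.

ρ = 0.0161 μΩ·m = 1.61×10^-8 Ω·m
A = π(5.19/2 mm)² = π(2.5950e-03 m)² = 2.116e-05 m²
L_max = V_max·A/(2·ρI) = (4.4)(2.116e-05)/(2×1.61×10^-8×253) = 11.4 m

11.4 m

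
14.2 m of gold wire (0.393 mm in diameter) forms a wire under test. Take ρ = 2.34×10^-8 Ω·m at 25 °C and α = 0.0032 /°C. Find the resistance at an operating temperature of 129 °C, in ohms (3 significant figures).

3.65 Ω

A = π(d/2)² = π(1.9650e-04 m)² = 1.213e-07 m²
R₍25°C₎ = ρL/A = (2.34×10^-8)(14.2)/(1.213e-07) = 2.739 Ω
R = R₀(1 + αΔT) = 2.739(1 + 0.0032×104) = 3.65 Ω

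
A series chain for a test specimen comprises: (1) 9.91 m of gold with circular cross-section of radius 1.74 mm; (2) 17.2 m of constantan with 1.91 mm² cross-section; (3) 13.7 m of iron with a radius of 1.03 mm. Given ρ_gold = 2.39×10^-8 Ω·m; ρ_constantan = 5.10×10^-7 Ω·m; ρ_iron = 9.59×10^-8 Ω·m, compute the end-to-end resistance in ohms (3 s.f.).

Seg 1: A = πr² = π(1.7400e-03 m)² = 9.511e-06 m²
R_1 = (2.39×10^-8)(9.91)/(9.511e-06) = 0.0249 Ω
Seg 2: A = 1.91 mm² = 1.910e-06 m²
R_2 = (5.10×10^-7)(17.2)/(1.910e-06) = 4.593 Ω
Seg 3: A = πr² = π(1.0300e-03 m)² = 3.333e-06 m²
R_3 = (9.59×10^-8)(13.7)/(3.333e-06) = 0.3942 Ω
R_total = R_1 + R_2 + R_3 = 5.01 Ω

5.01 Ω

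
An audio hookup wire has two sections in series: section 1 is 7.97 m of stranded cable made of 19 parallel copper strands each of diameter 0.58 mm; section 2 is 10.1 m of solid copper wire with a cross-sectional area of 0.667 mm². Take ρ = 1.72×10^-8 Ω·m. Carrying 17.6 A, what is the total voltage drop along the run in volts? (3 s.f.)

Section 1: A_strand = π(2.9000e-04)² = 2.642e-07 m²; R₁ = ρL/(N·A_s) = (1.72×10^-8)(7.97)/(19×2.642e-07) = 0.02731 Ω
Section 2: A = 0.667 mm² = 6.670e-07 m²
R₂ = (1.72×10^-8)(10.1)/(6.670e-07) = 0.2604 Ω
R = R₁ + R₂ = 0.2878 Ω
V = IR = 17.6 × 0.2878 = 5.06 V

5.06 V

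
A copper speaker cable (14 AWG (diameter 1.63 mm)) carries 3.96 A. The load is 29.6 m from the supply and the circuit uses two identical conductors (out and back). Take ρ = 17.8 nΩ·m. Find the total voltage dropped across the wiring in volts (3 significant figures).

2.00 V

ρ = 17.8 nΩ·m = 1.78×10^-8 Ω·m
A = π(1.63/2 mm)² = π(8.1500e-04 m)² = 2.087e-06 m²
Total conductor length (both ways) L = 2 × 29.6 = 59.2 m
R = ρL/A = (1.78×10^-8)(59.2)/(2.087e-06) = 0.505 Ω
V = IR = 3.96 × 0.505 = 2.00 V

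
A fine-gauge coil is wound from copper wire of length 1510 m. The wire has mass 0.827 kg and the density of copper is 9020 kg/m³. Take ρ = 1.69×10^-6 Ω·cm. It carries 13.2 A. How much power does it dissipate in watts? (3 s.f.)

73200 W

ρ = 1.69×10^-6 Ω·cm = 1.69×10^-8 Ω·m
A = m/(density·L) = 0.827/(9020×1510) = 6.0719e-08 m²
R = ρL/A = (1.69×10^-8)(1510)/(6.0719e-08) = 420.3 Ω
P = I²R = (13.2)² × 420.3 = 73200 W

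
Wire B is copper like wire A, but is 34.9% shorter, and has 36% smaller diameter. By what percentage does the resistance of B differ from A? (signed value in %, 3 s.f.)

58.9%

R ∝ L/d², so R_B/R_A = (1 − 34.9/100) × (1 − 36/100)⁻²
= 0.651 × 2.441 = 1.589
(R_B − R_A)/R_A = 1.589 − 1 = 58.9%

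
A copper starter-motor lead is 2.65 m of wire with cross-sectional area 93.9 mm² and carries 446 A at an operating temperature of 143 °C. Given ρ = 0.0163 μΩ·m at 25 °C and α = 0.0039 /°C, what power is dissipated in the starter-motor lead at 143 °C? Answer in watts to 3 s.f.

134 W

ρ = 0.0163 μΩ·m = 1.63×10^-8 Ω·m
A = 93.9 mm² = 9.390e-05 m²
R₍25₎ = ρL/A = (1.63×10^-8)(2.65)/(9.390e-05) = 4.600×10^-4 Ω
R₍143₎ = R₍25₎(1 + αΔT) = 4.600×10^-4 × (1 + 0.0039×118) = 6.717×10^-4 Ω
P = I²R = (446)² × 6.717×10^-4 = 134 W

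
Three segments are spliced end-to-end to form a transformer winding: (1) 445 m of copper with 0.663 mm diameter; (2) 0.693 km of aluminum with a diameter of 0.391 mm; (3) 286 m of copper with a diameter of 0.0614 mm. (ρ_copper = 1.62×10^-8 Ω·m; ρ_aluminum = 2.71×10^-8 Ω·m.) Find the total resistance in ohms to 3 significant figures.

Seg 1: A = π(d/2)² = π(3.3150e-04 m)² = 3.452e-07 m²
R_1 = (1.62×10^-8)(445)/(3.452e-07) = 20.88 Ω
Seg 2: A = π(d/2)² = π(1.9550e-04 m)² = 1.201e-07 m²
R_2 = (2.71×10^-8)(693)/(1.201e-07) = 156.4 Ω
Seg 3: A = π(d/2)² = π(3.0700e-05 m)² = 2.961e-09 m²
R_3 = (1.62×10^-8)(286)/(2.961e-09) = 1565 Ω
R_total = R_1 + R_2 + R_3 = 1740 Ω

1740 Ω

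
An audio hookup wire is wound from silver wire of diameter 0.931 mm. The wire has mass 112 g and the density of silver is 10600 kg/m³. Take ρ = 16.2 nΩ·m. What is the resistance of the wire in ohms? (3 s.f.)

0.369 Ω

ρ = 16.2 nΩ·m = 1.62×10^-8 Ω·m
A = π(d/2)² = π(4.6550e-04 m)² = 6.8075e-07 m²
L = m/(density·A) = 0.112/(10600×6.8075e-07) = 15.52 m
R = ρL/A = (1.62×10^-8)(15.52)/(6.8075e-07) = 0.369 Ω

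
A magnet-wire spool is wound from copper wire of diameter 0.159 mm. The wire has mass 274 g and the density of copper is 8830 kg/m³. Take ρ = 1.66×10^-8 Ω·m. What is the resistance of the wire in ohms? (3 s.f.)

A = π(d/2)² = π(7.9500e-05 m)² = 1.9856e-08 m²
L = m/(density·A) = 0.274/(8830×1.9856e-08) = 1563 m
R = ρL/A = (1.66×10^-8)(1563)/(1.9856e-08) = 1310 Ω

1310 Ω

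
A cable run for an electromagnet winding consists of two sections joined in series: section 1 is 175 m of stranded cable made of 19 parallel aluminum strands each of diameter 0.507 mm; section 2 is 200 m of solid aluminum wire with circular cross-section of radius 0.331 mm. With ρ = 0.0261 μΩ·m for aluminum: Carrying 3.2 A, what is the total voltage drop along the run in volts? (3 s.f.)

ρ = 0.0261 μΩ·m = 2.61×10^-8 Ω·m
Section 1: A_strand = π(2.5350e-04)² = 2.019e-07 m²; R₁ = ρL/(N·A_s) = (2.61×10^-8)(175)/(19×2.019e-07) = 1.191 Ω
Section 2: A = πr² = π(3.3100e-04 m)² = 3.442e-07 m²
R₂ = (2.61×10^-8)(200)/(3.442e-07) = 15.17 Ω
R = R₁ + R₂ = 16.36 Ω
V = IR = 3.2 × 16.36 = 52.3 V

52.3 V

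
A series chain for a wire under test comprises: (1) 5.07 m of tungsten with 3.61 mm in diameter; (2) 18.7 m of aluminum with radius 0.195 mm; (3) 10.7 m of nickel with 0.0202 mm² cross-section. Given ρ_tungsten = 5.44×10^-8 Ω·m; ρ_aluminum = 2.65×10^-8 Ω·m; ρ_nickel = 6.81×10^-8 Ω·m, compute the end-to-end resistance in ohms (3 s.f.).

Seg 1: A = π(d/2)² = π(1.8050e-03 m)² = 1.024e-05 m²
R_1 = (5.44×10^-8)(5.07)/(1.024e-05) = 0.02695 Ω
Seg 2: A = πr² = π(1.9500e-04 m)² = 1.195e-07 m²
R_2 = (2.65×10^-8)(18.7)/(1.195e-07) = 4.148 Ω
Seg 3: A = 0.0202 mm² = 2.020e-08 m²
R_3 = (6.81×10^-8)(10.7)/(2.020e-08) = 36.07 Ω
R_total = R_1 + R_2 + R_3 = 40.2 Ω

40.2 Ω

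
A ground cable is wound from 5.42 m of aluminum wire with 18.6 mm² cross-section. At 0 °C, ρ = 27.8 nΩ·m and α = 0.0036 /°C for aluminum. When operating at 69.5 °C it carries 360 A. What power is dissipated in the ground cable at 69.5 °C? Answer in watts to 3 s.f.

ρ = 27.8 nΩ·m = 2.78×10^-8 Ω·m
A = 18.6 mm² = 1.860e-05 m²
R₍0₎ = ρL/A = (2.78×10^-8)(5.42)/(1.860e-05) = 0.008101 Ω
R₍69.5₎ = R₍0₎(1 + αΔT) = 0.008101 × (1 + 0.0036×69.5) = 0.01013 Ω
P = I²R = (360)² × 0.01013 = 1310 W

1310 W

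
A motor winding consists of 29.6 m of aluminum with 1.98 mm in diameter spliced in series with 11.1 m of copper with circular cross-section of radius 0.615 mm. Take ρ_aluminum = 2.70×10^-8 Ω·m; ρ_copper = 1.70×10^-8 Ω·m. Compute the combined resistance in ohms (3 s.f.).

0.418 Ω

Segment 1: A = π(d/2)² = π(9.9000e-04 m)² = 3.079e-06 m²
R₁ = ρL/A = (2.70×10^-8)(29.6)/(3.079e-06) = 0.2596 Ω
Segment 2: A = πr² = π(6.1500e-04 m)² = 1.188e-06 m²
R₂ = (1.70×10^-8)(11.1)/(1.188e-06) = 0.1588 Ω
R = R₁ + R₂ = 0.418 Ω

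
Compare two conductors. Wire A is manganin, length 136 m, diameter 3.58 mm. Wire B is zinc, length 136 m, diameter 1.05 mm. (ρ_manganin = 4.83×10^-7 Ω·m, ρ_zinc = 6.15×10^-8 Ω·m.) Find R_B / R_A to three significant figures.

1.48

R ∝ ρL/d², so R_B/R_A = (ρ_B/ρ_A) × (d_A/d_B)²
= (6.15×10^-8/4.83×10^-7) × (3.58/1.05)² = 1.48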